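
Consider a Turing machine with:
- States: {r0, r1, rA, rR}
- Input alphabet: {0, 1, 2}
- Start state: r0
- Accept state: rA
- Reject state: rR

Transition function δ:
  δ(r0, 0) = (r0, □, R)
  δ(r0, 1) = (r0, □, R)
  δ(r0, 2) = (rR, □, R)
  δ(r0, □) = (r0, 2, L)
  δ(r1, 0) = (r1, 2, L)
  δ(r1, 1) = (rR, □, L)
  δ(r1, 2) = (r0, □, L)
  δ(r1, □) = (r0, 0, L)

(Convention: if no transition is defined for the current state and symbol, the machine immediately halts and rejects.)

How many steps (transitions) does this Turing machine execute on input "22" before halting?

Execution trace:
Initial: [r0]22
Step 1: δ(r0, 2) = (rR, □, R) → □[rR]2

The machine reaches the reject state rR and halts.

The machine executed 1 step before halting.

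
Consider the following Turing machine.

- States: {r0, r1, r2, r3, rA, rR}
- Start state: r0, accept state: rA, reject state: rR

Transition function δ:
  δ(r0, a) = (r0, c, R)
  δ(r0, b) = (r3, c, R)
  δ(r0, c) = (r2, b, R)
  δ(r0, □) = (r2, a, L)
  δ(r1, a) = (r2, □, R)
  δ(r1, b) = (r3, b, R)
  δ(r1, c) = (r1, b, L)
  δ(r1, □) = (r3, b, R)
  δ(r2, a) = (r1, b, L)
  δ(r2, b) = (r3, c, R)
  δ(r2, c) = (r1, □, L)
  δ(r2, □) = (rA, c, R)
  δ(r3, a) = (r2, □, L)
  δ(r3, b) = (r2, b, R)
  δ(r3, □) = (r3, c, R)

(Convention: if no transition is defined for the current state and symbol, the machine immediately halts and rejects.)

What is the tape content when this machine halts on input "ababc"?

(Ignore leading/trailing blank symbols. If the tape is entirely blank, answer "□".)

Execution trace:
Initial: [r0]ababc
Step 1: δ(r0, a) = (r0, c, R) → c[r0]babc
Step 2: δ(r0, b) = (r3, c, R) → cc[r3]abc
Step 3: δ(r3, a) = (r2, □, L) → c[r2]c□bc
Step 4: δ(r2, c) = (r1, □, L) → [r1]c□□bc
Step 5: δ(r1, c) = (r1, b, L) → [r1]□b□□bc
Step 6: δ(r1, □) = (r3, b, R) → b[r3]b□□bc
Step 7: δ(r3, b) = (r2, b, R) → bb[r2]□□bc
Step 8: δ(r2, □) = (rA, c, R) → bbc[rA]□bc

The machine reaches the accept state rA and halts.

Final tape (ignoring leading/trailing blanks): bbc□bc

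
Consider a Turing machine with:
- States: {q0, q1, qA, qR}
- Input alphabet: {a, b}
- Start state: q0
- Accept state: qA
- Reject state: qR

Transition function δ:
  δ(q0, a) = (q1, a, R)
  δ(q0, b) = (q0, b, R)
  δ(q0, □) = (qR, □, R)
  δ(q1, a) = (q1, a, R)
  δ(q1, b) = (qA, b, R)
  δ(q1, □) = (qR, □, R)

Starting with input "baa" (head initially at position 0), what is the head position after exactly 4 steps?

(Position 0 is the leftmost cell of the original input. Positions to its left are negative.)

Execution trace (head position shown):
Step 0: [q0]baa  (head at position 0)
Step 1: move right → b[q0]aa  (head at position 1)
Step 2: move right → ba[q1]a  (head at position 2)
Step 3: move right → baa[q1]□  (head at position 3)
Step 4: move right → baa□[qR]□  (head at position 4)

After 4 steps, the head is at position 4.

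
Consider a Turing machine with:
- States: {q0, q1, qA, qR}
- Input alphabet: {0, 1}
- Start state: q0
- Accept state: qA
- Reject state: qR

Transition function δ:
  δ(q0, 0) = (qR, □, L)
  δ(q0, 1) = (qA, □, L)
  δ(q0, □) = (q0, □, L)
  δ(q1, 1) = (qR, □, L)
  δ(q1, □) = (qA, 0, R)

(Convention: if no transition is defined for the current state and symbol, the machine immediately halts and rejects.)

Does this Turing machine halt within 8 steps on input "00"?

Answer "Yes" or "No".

Execution trace:
Initial: [q0]00
Step 1: δ(q0, 0) = (qR, □, L) → [qR]□□0

The machine reaches the reject state qR and halts.
The machine halted after 1 step (within the 8-step bound).

Answer: Yes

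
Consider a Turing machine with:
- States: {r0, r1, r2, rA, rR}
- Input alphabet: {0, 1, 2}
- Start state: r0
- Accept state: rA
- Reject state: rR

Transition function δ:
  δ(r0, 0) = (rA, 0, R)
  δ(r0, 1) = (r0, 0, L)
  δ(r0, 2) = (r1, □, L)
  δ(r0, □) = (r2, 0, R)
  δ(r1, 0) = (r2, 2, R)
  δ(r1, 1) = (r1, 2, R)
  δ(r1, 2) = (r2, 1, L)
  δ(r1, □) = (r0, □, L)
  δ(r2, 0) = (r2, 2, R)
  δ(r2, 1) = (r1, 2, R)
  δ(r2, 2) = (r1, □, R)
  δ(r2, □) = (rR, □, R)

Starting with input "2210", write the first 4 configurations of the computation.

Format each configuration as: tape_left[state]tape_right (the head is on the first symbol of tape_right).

Transitions applied:
Step 1: δ(r0, 2) = (r1, □, L)
Step 2: δ(r1, □) = (r0, □, L)
Step 3: δ(r0, □) = (r2, 0, R)

The first 4 configurations are:
[r0]2210 ⊢ [r1]□□210 ⊢ [r0]□□□210 ⊢ 0[r2]□□210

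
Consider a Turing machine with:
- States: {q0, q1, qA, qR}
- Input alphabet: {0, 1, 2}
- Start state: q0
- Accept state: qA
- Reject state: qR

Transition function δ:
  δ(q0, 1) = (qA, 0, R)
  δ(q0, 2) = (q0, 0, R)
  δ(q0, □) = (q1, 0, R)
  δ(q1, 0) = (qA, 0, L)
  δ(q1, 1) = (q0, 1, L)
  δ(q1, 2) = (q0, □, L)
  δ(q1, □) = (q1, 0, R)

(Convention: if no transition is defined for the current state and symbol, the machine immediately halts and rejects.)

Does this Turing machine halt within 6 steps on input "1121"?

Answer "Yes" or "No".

Execution trace:
Initial: [q0]1121
Step 1: δ(q0, 1) = (qA, 0, R) → 0[qA]121

The machine reaches the accept state qA and halts.
The machine halted after 1 step (within the 6-step bound).

Answer: Yes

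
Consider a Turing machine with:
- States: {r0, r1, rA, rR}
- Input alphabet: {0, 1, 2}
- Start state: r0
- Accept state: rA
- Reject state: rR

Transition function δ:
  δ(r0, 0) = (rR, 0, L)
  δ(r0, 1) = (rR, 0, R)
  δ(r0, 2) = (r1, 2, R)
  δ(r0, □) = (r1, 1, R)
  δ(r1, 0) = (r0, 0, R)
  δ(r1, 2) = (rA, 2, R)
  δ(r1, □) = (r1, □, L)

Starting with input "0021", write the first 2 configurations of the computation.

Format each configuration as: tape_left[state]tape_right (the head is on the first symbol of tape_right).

Transitions applied:
Step 1: δ(r0, 0) = (rR, 0, L)

The first 2 configurations are:
[r0]0021 ⊢ [rR]□0021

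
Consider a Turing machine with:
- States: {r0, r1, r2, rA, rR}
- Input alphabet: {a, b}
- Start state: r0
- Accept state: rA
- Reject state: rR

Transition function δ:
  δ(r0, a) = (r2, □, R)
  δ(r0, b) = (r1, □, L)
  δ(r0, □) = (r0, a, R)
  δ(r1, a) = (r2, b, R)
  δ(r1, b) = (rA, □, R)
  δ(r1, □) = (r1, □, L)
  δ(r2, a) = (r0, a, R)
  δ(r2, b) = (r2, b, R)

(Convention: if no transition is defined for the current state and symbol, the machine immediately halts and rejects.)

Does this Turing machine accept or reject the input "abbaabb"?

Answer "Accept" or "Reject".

Execution trace:
Initial: [r0]abbaabb
Step 1: δ(r0, a) = (r2, □, R) → □[r2]bbaabb
Step 2: δ(r2, b) = (r2, b, R) → □b[r2]baabb
Step 3: δ(r2, b) = (r2, b, R) → □bb[r2]aabb
Step 4: δ(r2, a) = (r0, a, R) → □bba[r0]abb
Step 5: δ(r0, a) = (r2, □, R) → □bba□[r2]bb
Step 6: δ(r2, b) = (r2, b, R) → □bba□b[r2]b
Step 7: δ(r2, b) = (r2, b, R) → □bba□bb[r2]□

No transition is defined for δ(r2, □). By convention the machine halts and rejects.

Answer: Reject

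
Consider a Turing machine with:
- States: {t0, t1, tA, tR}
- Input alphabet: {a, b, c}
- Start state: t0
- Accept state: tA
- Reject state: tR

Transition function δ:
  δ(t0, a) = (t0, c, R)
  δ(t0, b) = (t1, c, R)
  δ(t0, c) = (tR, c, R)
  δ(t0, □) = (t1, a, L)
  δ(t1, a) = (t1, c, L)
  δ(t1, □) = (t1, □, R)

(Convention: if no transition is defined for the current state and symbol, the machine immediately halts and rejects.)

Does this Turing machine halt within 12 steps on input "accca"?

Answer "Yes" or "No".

Execution trace:
Initial: [t0]accca
Step 1: δ(t0, a) = (t0, c, R) → c[t0]ccca
Step 2: δ(t0, c) = (tR, c, R) → cc[tR]cca

The machine reaches the reject state tR and halts.
The machine halted after 2 steps (within the 12-step bound).

Answer: Yes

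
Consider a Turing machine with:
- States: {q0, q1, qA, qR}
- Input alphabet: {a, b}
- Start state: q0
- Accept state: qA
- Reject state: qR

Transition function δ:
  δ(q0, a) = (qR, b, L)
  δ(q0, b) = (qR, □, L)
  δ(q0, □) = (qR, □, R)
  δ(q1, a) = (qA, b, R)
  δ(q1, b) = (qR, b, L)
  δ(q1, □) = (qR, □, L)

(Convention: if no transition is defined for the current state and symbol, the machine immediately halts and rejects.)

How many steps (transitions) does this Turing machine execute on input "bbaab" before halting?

Execution trace:
Initial: [q0]bbaab
Step 1: δ(q0, b) = (qR, □, L) → [qR]□□baab

The machine reaches the reject state qR and halts.

The machine executed 1 step before halting.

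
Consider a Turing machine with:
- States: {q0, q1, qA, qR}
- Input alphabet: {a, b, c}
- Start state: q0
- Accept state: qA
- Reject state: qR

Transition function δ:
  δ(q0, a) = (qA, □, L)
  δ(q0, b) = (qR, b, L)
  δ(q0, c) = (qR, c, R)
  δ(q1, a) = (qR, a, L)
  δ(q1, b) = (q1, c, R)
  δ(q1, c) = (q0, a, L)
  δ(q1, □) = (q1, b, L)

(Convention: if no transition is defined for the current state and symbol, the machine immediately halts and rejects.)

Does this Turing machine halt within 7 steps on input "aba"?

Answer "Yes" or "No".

Execution trace:
Initial: [q0]aba
Step 1: δ(q0, a) = (qA, □, L) → [qA]□□ba

The machine reaches the accept state qA and halts.
The machine halted after 1 step (within the 7-step bound).

Answer: Yes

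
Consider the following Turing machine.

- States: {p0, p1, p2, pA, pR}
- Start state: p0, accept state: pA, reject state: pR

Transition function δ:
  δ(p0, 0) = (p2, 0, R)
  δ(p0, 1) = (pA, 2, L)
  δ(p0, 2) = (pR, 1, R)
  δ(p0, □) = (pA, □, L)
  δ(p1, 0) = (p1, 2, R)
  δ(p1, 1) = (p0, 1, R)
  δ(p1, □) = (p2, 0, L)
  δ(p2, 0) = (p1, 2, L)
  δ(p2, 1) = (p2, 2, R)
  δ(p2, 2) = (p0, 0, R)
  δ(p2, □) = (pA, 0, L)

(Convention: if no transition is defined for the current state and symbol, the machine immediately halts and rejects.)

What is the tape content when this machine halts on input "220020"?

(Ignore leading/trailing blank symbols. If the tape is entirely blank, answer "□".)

Execution trace:
Initial: [p0]220020
Step 1: δ(p0, 2) = (pR, 1, R) → 1[pR]20020

The machine reaches the reject state pR and halts.

Final tape (ignoring leading/trailing blanks): 120020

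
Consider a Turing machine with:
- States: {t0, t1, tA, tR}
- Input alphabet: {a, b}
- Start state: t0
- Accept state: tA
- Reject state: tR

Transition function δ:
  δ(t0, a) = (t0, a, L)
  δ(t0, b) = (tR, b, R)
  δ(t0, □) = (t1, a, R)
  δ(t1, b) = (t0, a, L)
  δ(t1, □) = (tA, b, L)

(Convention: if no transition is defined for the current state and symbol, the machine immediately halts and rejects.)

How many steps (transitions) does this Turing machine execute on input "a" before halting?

Execution trace:
Initial: [t0]a
Step 1: δ(t0, a) = (t0, a, L) → [t0]□a
Step 2: δ(t0, □) = (t1, a, R) → a[t1]a

No transition is defined for δ(t1, a). By convention the machine halts and rejects.

The machine executed 2 steps before halting.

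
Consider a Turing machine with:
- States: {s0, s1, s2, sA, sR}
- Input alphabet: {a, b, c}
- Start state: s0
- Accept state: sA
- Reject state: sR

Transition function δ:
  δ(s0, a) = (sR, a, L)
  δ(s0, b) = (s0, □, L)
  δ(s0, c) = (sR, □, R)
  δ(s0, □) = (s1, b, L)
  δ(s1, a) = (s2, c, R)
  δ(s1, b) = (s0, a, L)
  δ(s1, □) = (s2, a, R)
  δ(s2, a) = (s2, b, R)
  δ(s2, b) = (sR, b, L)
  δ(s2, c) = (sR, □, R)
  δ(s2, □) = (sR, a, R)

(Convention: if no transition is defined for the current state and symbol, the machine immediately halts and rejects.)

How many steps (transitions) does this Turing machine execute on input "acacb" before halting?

Execution trace:
Initial: [s0]acacb
Step 1: δ(s0, a) = (sR, a, L) → [sR]□acacb

The machine reaches the reject state sR and halts.

The machine executed 1 step before halting.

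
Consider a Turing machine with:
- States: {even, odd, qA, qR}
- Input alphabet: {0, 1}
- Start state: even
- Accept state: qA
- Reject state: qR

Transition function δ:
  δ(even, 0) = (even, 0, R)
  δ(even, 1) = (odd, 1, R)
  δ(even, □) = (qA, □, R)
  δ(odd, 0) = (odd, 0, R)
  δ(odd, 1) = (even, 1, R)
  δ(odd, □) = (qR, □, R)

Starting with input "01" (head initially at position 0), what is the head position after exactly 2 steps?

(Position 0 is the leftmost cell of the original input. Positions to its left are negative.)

Execution trace (head position shown):
Step 0: [even]01  (head at position 0)
Step 1: move right → 0[even]1  (head at position 1)
Step 2: move right → 01[odd]□  (head at position 2)

After 2 steps, the head is at position 2.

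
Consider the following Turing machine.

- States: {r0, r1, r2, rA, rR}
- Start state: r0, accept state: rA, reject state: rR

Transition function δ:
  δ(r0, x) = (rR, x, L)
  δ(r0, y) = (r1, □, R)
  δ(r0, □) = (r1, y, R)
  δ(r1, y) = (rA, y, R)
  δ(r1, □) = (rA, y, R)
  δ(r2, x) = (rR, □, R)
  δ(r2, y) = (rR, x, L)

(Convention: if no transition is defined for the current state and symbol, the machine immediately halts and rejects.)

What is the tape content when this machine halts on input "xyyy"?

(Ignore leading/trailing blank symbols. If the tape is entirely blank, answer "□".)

Execution trace:
Initial: [r0]xyyy
Step 1: δ(r0, x) = (rR, x, L) → [rR]□xyyy

The machine reaches the reject state rR and halts.

Final tape (ignoring leading/trailing blanks): xyyy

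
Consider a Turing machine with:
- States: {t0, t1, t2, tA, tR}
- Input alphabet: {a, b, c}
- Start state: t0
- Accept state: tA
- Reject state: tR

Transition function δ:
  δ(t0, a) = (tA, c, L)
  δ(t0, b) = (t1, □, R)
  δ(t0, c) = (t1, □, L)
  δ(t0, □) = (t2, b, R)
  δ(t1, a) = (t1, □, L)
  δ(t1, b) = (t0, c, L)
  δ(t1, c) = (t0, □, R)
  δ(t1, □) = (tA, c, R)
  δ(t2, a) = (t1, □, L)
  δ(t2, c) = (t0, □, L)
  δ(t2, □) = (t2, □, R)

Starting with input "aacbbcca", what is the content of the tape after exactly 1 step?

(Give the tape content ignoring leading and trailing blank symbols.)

Execution trace:
Initial: [t0]aacbbcca
Step 1: δ(t0, a) = (tA, c, L) → [tA]□cacbbcca

The machine reaches the accept state tA and halts.

After 1 step, the tape (ignoring leading/trailing blanks) is: cacbbcca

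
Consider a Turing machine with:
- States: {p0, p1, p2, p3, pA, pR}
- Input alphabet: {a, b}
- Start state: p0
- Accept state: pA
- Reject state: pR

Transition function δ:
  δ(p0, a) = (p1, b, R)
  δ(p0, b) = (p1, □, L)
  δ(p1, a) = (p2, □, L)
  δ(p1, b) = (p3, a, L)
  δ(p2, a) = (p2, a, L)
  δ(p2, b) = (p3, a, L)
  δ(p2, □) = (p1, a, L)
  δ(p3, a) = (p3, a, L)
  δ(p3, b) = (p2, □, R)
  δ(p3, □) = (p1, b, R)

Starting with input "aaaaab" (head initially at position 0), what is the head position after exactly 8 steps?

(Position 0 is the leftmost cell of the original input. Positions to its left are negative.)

Execution trace (head position shown):
Step 0: [p0]aaaaab  (head at position 0)
Step 1: move right → b[p1]aaaab  (head at position 1)
Step 2: move left → [p2]b□aaab  (head at position 0)
Step 3: move left → [p3]□a□aaab  (head at position -1)
Step 4: move right → b[p1]a□aaab  (head at position 0)
Step 5: move left → [p2]b□□aaab  (head at position -1)
Step 6: move left → [p3]□a□□aaab  (head at position -2)
Step 7: move right → b[p1]a□□aaab  (head at position -1)
Step 8: move left → [p2]b□□□aaab  (head at position -2)

After 8 steps, the head is at position -2.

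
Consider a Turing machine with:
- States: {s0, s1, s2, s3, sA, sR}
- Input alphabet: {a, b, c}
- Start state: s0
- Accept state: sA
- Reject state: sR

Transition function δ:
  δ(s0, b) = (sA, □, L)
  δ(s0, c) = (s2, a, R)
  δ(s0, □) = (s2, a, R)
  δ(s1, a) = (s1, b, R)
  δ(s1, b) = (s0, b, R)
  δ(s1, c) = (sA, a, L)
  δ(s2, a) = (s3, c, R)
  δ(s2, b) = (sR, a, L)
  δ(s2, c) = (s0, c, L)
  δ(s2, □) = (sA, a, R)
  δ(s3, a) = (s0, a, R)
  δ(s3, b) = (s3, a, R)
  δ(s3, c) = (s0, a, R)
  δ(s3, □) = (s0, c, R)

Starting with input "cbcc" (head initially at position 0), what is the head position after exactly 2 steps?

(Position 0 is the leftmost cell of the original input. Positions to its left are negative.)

Execution trace (head position shown):
Step 0: [s0]cbcc  (head at position 0)
Step 1: move right → a[s2]bcc  (head at position 1)
Step 2: move left → [sR]aacc  (head at position 0)

After 2 steps, the head is at position 0.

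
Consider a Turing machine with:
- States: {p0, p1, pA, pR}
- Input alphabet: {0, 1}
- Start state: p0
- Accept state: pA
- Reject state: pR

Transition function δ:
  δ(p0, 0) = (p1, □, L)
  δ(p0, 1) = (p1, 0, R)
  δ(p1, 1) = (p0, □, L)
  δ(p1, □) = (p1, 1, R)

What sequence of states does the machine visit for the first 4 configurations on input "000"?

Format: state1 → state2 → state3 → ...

Execution trace:
Initial: [p0]000
Step 1: δ(p0, 0) = (p1, □, L) → [p1]□□00
Step 2: δ(p1, □) = (p1, 1, R) → 1[p1]□00
Step 3: δ(p1, □) = (p1, 1, R) → 11[p1]00

No transition is defined for δ(p1, 0). By convention the machine halts and rejects.

State sequence: p0 → p1 → p1 → p1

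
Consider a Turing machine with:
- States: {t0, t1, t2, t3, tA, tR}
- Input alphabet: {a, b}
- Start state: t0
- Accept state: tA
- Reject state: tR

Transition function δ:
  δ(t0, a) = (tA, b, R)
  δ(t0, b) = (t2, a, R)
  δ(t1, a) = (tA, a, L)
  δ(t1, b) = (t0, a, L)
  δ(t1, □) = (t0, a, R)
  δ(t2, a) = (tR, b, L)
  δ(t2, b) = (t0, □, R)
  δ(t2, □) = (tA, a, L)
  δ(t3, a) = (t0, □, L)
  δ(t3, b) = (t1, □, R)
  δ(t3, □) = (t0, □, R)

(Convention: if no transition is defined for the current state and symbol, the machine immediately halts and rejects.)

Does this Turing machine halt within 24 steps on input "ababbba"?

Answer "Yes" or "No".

Execution trace:
Initial: [t0]ababbba
Step 1: δ(t0, a) = (tA, b, R) → b[tA]babbba

The machine reaches the accept state tA and halts.
The machine halted after 1 step (within the 24-step bound).

Answer: Yes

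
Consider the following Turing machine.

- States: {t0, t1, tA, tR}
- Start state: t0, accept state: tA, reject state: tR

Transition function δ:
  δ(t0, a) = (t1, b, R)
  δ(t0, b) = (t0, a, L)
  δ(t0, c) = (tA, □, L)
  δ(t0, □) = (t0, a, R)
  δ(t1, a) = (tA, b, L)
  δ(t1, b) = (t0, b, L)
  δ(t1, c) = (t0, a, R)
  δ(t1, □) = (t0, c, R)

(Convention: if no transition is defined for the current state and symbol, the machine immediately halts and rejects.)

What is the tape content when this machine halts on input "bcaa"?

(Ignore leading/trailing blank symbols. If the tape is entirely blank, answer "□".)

Execution trace:
Initial: [t0]bcaa
Step 1: δ(t0, b) = (t0, a, L) → [t0]□acaa
Step 2: δ(t0, □) = (t0, a, R) → a[t0]acaa
Step 3: δ(t0, a) = (t1, b, R) → ab[t1]caa
Step 4: δ(t1, c) = (t0, a, R) → aba[t0]aa
Step 5: δ(t0, a) = (t1, b, R) → abab[t1]a
Step 6: δ(t1, a) = (tA, b, L) → aba[tA]bb

The machine reaches the accept state tA and halts.

Final tape (ignoring leading/trailing blanks): ababb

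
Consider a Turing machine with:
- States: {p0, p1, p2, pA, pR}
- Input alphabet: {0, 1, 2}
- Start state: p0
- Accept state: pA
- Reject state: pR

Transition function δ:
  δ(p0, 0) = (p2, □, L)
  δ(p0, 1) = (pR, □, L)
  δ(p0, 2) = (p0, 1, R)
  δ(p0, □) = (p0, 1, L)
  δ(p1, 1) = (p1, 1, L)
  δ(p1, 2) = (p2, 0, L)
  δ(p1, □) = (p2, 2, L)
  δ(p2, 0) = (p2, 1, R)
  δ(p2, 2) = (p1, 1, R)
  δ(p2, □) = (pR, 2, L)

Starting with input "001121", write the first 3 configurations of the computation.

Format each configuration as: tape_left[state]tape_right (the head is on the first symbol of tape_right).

Transitions applied:
Step 1: δ(p0, 0) = (p2, □, L)
Step 2: δ(p2, □) = (pR, 2, L)

The first 3 configurations are:
[p0]001121 ⊢ [p2]□□01121 ⊢ [pR]□2□01121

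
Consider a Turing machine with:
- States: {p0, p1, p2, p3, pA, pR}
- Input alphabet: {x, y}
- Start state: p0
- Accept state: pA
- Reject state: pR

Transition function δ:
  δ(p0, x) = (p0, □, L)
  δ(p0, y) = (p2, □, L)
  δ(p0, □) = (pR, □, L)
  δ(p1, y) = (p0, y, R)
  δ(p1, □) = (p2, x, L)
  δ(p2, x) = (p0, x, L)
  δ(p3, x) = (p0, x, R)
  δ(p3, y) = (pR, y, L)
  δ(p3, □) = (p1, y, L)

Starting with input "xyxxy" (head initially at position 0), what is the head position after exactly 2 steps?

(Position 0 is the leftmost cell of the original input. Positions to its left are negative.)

Execution trace (head position shown):
Step 0: [p0]xyxxy  (head at position 0)
Step 1: move left → [p0]□□yxxy  (head at position -1)
Step 2: move left → [pR]□□□yxxy  (head at position -2)

After 2 steps, the head is at position -2.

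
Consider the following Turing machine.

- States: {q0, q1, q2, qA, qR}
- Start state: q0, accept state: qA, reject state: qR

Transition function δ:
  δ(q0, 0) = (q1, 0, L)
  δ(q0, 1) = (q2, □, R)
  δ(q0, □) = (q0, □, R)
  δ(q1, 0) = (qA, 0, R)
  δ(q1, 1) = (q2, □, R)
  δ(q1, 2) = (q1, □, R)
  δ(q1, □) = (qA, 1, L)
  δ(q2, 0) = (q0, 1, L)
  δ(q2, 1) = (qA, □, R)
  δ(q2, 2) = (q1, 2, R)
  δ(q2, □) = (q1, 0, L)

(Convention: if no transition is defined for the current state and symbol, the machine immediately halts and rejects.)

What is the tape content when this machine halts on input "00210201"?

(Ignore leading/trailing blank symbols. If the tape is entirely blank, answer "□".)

Execution trace:
Initial: [q0]00210201
Step 1: δ(q0, 0) = (q1, 0, L) → [q1]□00210201
Step 2: δ(q1, □) = (qA, 1, L) → [qA]□100210201

The machine reaches the accept state qA and halts.

Final tape (ignoring leading/trailing blanks): 100210201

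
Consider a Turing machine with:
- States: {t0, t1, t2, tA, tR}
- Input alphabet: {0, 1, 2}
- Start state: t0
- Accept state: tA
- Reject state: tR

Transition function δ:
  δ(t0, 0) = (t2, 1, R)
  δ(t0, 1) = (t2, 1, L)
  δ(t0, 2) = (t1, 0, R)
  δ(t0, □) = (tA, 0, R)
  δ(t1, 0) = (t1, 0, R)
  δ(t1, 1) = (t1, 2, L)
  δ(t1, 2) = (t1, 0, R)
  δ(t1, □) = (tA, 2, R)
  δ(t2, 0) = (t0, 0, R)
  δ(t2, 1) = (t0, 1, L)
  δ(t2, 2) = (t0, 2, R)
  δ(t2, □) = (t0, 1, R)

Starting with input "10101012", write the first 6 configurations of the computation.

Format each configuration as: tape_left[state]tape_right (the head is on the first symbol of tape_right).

Transitions applied:
Step 1: δ(t0, 1) = (t2, 1, L)
Step 2: δ(t2, □) = (t0, 1, R)
Step 3: δ(t0, 1) = (t2, 1, L)
Step 4: δ(t2, 1) = (t0, 1, L)
Step 5: δ(t0, □) = (tA, 0, R)

The first 6 configurations are:
[t0]10101012 ⊢ [t2]□10101012 ⊢ 1[t0]10101012 ⊢ [t2]110101012 ⊢ [t0]□110101012 ⊢ 0[tA]110101012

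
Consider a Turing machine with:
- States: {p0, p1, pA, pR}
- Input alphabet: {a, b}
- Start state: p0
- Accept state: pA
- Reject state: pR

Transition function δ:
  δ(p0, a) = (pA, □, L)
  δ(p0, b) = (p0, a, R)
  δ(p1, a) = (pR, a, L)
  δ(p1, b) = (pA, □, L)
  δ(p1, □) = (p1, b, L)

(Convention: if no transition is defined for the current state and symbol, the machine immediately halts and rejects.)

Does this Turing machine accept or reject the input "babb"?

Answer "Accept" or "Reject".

Execution trace:
Initial: [p0]babb
Step 1: δ(p0, b) = (p0, a, R) → a[p0]abb
Step 2: δ(p0, a) = (pA, □, L) → [pA]a□bb

The machine reaches the accept state pA and halts.

Answer: Accept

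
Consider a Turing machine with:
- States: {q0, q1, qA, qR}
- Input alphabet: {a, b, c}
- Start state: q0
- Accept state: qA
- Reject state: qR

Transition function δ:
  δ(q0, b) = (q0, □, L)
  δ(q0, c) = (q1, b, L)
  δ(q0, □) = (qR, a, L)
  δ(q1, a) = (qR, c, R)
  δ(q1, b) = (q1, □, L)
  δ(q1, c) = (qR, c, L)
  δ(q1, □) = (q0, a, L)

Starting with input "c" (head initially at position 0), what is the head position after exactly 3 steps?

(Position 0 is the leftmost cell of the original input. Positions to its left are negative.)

Execution trace (head position shown):
Step 0: [q0]c  (head at position 0)
Step 1: move left → [q1]□b  (head at position -1)
Step 2: move left → [q0]□ab  (head at position -2)
Step 3: move left → [qR]□aab  (head at position -3)

After 3 steps, the head is at position -3.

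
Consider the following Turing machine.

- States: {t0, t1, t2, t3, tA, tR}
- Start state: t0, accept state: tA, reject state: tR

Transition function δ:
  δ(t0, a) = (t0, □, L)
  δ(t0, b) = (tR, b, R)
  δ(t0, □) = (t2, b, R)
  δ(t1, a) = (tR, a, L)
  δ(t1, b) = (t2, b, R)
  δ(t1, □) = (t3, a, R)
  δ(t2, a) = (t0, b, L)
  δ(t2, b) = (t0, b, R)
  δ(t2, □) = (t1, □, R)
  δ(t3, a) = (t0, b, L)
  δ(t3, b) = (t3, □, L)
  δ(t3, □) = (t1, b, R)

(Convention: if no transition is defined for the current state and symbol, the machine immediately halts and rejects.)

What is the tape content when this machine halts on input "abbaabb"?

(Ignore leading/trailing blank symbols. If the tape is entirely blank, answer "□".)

Execution trace:
Initial: [t0]abbaabb
Step 1: δ(t0, a) = (t0, □, L) → [t0]□□bbaabb
Step 2: δ(t0, □) = (t2, b, R) → b[t2]□bbaabb
Step 3: δ(t2, □) = (t1, □, R) → b□[t1]bbaabb
Step 4: δ(t1, b) = (t2, b, R) → b□b[t2]baabb
Step 5: δ(t2, b) = (t0, b, R) → b□bb[t0]aabb
Step 6: δ(t0, a) = (t0, □, L) → b□b[t0]b□abb
Step 7: δ(t0, b) = (tR, b, R) → b□bb[tR]□abb

The machine reaches the reject state tR and halts.

Final tape (ignoring leading/trailing blanks): b□bb□abb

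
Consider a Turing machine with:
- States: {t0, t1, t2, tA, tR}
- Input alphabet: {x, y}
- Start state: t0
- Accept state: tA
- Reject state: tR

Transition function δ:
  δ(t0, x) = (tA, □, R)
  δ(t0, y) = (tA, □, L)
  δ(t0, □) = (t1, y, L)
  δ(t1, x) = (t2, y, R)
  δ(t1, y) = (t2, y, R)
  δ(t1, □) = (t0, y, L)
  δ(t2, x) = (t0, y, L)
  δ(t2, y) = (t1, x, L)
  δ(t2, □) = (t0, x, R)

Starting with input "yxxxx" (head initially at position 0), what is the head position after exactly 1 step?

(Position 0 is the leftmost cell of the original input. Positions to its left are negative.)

Execution trace (head position shown):
Step 0: [t0]yxxxx  (head at position 0)
Step 1: move left → [tA]□□xxxx  (head at position -1)

After 1 step, the head is at position -1.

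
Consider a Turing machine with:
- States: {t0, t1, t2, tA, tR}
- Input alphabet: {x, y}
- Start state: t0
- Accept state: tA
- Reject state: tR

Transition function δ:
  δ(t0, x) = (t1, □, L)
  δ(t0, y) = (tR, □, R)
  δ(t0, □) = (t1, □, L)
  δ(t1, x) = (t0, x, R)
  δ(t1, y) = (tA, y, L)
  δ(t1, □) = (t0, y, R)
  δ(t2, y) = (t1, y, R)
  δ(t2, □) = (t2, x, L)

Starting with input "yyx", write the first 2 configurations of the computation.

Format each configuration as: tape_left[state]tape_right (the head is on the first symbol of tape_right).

Transitions applied:
Step 1: δ(t0, y) = (tR, □, R)

The first 2 configurations are:
[t0]yyx ⊢ □[tR]yx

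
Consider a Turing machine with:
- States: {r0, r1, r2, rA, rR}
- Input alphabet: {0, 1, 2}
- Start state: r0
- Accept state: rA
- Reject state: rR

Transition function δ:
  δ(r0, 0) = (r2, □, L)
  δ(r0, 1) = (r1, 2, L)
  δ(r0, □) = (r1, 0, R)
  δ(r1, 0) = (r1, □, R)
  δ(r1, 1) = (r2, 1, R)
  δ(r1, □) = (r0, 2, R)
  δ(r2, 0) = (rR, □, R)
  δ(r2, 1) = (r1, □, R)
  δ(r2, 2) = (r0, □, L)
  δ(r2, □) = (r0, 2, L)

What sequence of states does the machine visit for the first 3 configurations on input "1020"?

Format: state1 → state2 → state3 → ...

Execution trace:
Initial: [r0]1020
Step 1: δ(r0, 1) = (r1, 2, L) → [r1]□2020
Step 2: δ(r1, □) = (r0, 2, R) → 2[r0]2020

No transition is defined for δ(r0, 2). By convention the machine halts and rejects.

State sequence: r0 → r1 → r0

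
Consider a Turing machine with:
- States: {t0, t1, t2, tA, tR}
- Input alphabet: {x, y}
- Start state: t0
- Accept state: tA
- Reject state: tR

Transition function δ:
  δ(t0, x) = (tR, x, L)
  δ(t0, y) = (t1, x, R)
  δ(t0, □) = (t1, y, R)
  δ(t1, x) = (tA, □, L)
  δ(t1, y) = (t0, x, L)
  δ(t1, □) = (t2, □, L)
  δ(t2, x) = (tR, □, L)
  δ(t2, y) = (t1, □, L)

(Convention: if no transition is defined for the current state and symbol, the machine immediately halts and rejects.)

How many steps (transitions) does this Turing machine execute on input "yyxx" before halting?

Execution trace:
Initial: [t0]yyxx
Step 1: δ(t0, y) = (t1, x, R) → x[t1]yxx
Step 2: δ(t1, y) = (t0, x, L) → [t0]xxxx
Step 3: δ(t0, x) = (tR, x, L) → [tR]□xxxx

The machine reaches the reject state tR and halts.

The machine executed 3 steps before halting.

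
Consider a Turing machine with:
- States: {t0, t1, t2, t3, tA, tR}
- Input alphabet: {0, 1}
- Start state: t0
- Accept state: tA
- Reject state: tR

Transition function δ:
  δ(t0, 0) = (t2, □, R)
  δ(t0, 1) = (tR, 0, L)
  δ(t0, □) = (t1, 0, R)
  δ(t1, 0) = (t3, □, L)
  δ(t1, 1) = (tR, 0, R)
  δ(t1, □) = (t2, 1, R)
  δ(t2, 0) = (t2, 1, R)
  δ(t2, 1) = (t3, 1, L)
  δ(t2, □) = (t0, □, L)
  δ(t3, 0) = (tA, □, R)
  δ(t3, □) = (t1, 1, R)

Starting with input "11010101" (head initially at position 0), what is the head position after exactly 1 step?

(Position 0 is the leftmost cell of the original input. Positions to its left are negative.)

Execution trace (head position shown):
Step 0: [t0]11010101  (head at position 0)
Step 1: move left → [tR]□01010101  (head at position -1)

After 1 step, the head is at position -1.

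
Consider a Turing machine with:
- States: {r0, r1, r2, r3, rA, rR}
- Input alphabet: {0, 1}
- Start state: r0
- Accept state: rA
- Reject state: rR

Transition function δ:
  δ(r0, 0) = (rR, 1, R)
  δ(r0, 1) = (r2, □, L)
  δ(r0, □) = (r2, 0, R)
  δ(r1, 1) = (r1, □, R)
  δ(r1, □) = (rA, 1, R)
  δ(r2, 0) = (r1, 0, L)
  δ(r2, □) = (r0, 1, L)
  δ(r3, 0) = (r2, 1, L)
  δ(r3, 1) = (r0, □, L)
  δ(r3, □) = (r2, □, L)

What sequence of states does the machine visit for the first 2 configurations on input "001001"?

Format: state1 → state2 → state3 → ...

Execution trace:
Initial: [r0]001001
Step 1: δ(r0, 0) = (rR, 1, R) → 1[rR]01001

The machine reaches the reject state rR and halts.

State sequence: r0 → rR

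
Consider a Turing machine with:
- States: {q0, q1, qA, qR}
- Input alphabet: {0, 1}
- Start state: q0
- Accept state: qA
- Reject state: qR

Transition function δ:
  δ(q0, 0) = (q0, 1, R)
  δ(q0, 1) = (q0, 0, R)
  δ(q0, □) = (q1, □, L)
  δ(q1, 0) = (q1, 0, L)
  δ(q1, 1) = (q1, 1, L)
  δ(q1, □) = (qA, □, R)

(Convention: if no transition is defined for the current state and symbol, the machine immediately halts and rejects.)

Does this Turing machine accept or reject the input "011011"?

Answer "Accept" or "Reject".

Execution trace:
Initial: [q0]011011
Step 1: δ(q0, 0) = (q0, 1, R) → 1[q0]11011
Step 2: δ(q0, 1) = (q0, 0, R) → 10[q0]1011
Step 3: δ(q0, 1) = (q0, 0, R) → 100[q0]011
Step 4: δ(q0, 0) = (q0, 1, R) → 1001[q0]11
Step 5: δ(q0, 1) = (q0, 0, R) → 10010[q0]1
Step 6: δ(q0, 1) = (q0, 0, R) → 100100[q0]□
Step 7: δ(q0, □) = (q1, □, L) → 10010[q1]0□
Step 8: δ(q1, 0) = (q1, 0, L) → 1001[q1]00□
Step 9: δ(q1, 0) = (q1, 0, L) → 100[q1]100□
Step 10: δ(q1, 1) = (q1, 1, L) → 10[q1]0100□
Step 11: δ(q1, 0) = (q1, 0, L) → 1[q1]00100□
Step 12: δ(q1, 0) = (q1, 0, L) → [q1]100100□
Step 13: δ(q1, 1) = (q1, 1, L) → [q1]□100100□
Step 14: δ(q1, □) = (qA, □, R) → □[qA]100100□

The machine reaches the accept state qA and halts.

Answer: Accept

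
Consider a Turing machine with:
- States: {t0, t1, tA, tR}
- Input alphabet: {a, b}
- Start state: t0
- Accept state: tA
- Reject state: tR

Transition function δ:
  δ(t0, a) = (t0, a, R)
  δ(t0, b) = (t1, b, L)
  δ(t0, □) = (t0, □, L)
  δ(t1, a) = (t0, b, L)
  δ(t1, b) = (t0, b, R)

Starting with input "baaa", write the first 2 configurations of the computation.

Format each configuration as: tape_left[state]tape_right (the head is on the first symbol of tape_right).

Transitions applied:
Step 1: δ(t0, b) = (t1, b, L)

The first 2 configurations are:
[t0]baaa ⊢ [t1]□baaa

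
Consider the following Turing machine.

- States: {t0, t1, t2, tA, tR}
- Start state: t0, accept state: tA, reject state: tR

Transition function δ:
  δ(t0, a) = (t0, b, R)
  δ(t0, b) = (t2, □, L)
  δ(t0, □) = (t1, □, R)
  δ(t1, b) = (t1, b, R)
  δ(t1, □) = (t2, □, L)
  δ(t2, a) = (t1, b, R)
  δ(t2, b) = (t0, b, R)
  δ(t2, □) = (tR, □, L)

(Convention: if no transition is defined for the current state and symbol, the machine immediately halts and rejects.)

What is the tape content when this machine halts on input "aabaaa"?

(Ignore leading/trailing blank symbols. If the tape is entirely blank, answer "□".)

Execution trace:
Initial: [t0]aabaaa
Step 1: δ(t0, a) = (t0, b, R) → b[t0]abaaa
Step 2: δ(t0, a) = (t0, b, R) → bb[t0]baaa
Step 3: δ(t0, b) = (t2, □, L) → b[t2]b□aaa
Step 4: δ(t2, b) = (t0, b, R) → bb[t0]□aaa
Step 5: δ(t0, □) = (t1, □, R) → bb□[t1]aaa

No transition is defined for δ(t1, a). By convention the machine halts and rejects.

Final tape (ignoring leading/trailing blanks): bb□aaa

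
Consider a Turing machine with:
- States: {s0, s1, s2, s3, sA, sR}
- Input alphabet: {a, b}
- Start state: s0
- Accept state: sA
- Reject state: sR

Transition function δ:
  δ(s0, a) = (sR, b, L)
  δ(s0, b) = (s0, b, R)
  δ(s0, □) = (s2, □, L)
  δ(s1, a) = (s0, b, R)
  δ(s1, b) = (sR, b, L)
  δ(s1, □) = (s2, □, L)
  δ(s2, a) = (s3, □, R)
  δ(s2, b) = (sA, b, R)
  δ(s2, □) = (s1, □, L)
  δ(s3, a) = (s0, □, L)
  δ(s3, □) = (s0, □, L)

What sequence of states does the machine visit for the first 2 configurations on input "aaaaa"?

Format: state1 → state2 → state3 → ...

Execution trace:
Initial: [s0]aaaaa
Step 1: δ(s0, a) = (sR, b, L) → [sR]□baaaa

The machine reaches the reject state sR and halts.

State sequence: s0 → sR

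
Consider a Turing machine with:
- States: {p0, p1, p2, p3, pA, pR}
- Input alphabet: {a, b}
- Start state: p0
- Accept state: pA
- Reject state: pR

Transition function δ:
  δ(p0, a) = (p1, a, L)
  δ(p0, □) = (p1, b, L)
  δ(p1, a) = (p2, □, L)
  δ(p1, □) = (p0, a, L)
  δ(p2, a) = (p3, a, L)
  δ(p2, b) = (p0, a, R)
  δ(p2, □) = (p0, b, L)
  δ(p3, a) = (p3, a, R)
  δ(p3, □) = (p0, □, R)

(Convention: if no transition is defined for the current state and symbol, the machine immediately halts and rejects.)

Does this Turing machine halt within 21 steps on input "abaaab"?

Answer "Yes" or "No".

Execution trace:
Initial: [p0]abaaab
Step 1: δ(p0, a) = (p1, a, L) → [p1]□abaaab
Step 2: δ(p1, □) = (p0, a, L) → [p0]□aabaaab
Step 3: δ(p0, □) = (p1, b, L) → [p1]□baabaaab
Step 4: δ(p1, □) = (p0, a, L) → [p0]□abaabaaab
Step 5: δ(p0, □) = (p1, b, L) → [p1]□babaabaaab
Step 6: δ(p1, □) = (p0, a, L) → [p0]□ababaabaaab
Step 7: δ(p0, □) = (p1, b, L) → [p1]□bababaabaaab
Step 8: δ(p1, □) = (p0, a, L) → [p0]□abababaabaaab
Step 9: δ(p0, □) = (p1, b, L) → [p1]□babababaabaaab
Step 10: δ(p1, □) = (p0, a, L) → [p0]□ababababaabaaab
Step 11: δ(p0, □) = (p1, b, L) → [p1]□bababababaabaaab
Step 12: δ(p1, □) = (p0, a, L) → [p0]□abababababaabaaab
Step 13: δ(p0, □) = (p1, b, L) → [p1]□babababababaabaaab
Step 14: δ(p1, □) = (p0, a, L) → [p0]□ababababababaabaaab
Step 15: δ(p0, □) = (p1, b, L) → [p1]□bababababababaabaaab
Step 16: δ(p1, □) = (p0, a, L) → [p0]□abababababababaabaaab
Step 17: δ(p0, □) = (p1, b, L) → [p1]□babababababababaabaaab
Step 18: δ(p1, □) = (p0, a, L) → [p0]□ababababababababaabaaab
Step 19: δ(p0, □) = (p1, b, L) → [p1]□bababababababababaabaaab
Step 20: δ(p1, □) = (p0, a, L) → [p0]□abababababababababaabaaab
Step 21: δ(p0, □) = (p1, b, L) → [p1]□babababababababababaabaaab

The machine has not reached a halting state after 21 steps.
The machine did not halt within the 21-step bound.

Answer: No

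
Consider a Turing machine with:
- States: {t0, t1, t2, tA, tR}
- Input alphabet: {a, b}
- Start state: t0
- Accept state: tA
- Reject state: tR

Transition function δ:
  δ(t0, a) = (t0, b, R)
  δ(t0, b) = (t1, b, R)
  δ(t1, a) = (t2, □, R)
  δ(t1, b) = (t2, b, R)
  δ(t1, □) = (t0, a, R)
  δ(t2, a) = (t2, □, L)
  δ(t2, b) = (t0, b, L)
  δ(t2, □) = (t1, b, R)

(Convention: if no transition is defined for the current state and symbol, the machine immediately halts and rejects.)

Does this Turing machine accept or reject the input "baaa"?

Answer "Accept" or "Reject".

Execution trace:
Initial: [t0]baaa
Step 1: δ(t0, b) = (t1, b, R) → b[t1]aaa
Step 2: δ(t1, a) = (t2, □, R) → b□[t2]aa
Step 3: δ(t2, a) = (t2, □, L) → b[t2]□□a
Step 4: δ(t2, □) = (t1, b, R) → bb[t1]□a
Step 5: δ(t1, □) = (t0, a, R) → bba[t0]a
Step 6: δ(t0, a) = (t0, b, R) → bbab[t0]□

No transition is defined for δ(t0, □). By convention the machine halts and rejects.

Answer: Reject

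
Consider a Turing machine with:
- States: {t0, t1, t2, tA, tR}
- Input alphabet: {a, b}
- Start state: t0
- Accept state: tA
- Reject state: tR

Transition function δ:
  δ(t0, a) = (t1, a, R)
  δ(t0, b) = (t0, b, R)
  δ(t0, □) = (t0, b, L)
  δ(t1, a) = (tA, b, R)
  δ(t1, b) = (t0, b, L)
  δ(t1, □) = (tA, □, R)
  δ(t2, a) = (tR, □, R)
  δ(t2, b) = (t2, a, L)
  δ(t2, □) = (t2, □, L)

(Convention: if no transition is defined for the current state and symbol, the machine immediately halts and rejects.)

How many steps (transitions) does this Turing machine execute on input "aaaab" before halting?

Execution trace:
Initial: [t0]aaaab
Step 1: δ(t0, a) = (t1, a, R) → a[t1]aaab
Step 2: δ(t1, a) = (tA, b, R) → ab[tA]aab

The machine reaches the accept state tA and halts.

The machine executed 2 steps before halting.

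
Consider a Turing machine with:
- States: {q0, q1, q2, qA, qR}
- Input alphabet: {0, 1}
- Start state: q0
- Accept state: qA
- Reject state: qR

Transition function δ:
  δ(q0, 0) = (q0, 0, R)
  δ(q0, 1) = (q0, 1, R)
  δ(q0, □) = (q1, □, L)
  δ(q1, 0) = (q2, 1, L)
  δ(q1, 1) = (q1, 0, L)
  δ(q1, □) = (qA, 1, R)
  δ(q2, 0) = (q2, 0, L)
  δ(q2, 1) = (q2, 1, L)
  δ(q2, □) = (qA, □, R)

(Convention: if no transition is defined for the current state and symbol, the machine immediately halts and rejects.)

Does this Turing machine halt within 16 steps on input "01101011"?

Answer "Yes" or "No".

Execution trace:
Initial: [q0]01101011
Step 1: δ(q0, 0) = (q0, 0, R) → 0[q0]1101011
Step 2: δ(q0, 1) = (q0, 1, R) → 01[q0]101011
Step 3: δ(q0, 1) = (q0, 1, R) → 011[q0]01011
Step 4: δ(q0, 0) = (q0, 0, R) → 0110[q0]1011
Step 5: δ(q0, 1) = (q0, 1, R) → 01101[q0]011
Step 6: δ(q0, 0) = (q0, 0, R) → 011010[q0]11
Step 7: δ(q0, 1) = (q0, 1, R) → 0110101[q0]1
Step 8: δ(q0, 1) = (q0, 1, R) → 01101011[q0]□
Step 9: δ(q0, □) = (q1, □, L) → 0110101[q1]1□
Step 10: δ(q1, 1) = (q1, 0, L) → 011010[q1]10□
Step 11: δ(q1, 1) = (q1, 0, L) → 01101[q1]000□
Step 12: δ(q1, 0) = (q2, 1, L) → 0110[q2]1100□
Step 13: δ(q2, 1) = (q2, 1, L) → 011[q2]01100□
Step 14: δ(q2, 0) = (q2, 0, L) → 01[q2]101100□
Step 15: δ(q2, 1) = (q2, 1, L) → 0[q2]1101100□
Step 16: δ(q2, 1) = (q2, 1, L) → [q2]01101100□

The machine has not reached a halting state after 16 steps.
The machine did not halt within the 16-step bound.

Answer: No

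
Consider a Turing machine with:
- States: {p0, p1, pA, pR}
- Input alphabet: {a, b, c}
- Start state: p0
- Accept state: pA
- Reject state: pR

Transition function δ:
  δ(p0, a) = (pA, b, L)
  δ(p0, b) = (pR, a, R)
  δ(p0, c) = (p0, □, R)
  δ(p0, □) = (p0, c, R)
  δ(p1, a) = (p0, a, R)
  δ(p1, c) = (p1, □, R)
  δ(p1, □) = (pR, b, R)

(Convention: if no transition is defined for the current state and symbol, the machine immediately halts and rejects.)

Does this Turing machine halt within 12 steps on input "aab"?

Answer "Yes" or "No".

Execution trace:
Initial: [p0]aab
Step 1: δ(p0, a) = (pA, b, L) → [pA]□bab

The machine reaches the accept state pA and halts.
The machine halted after 1 step (within the 12-step bound).

Answer: Yes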